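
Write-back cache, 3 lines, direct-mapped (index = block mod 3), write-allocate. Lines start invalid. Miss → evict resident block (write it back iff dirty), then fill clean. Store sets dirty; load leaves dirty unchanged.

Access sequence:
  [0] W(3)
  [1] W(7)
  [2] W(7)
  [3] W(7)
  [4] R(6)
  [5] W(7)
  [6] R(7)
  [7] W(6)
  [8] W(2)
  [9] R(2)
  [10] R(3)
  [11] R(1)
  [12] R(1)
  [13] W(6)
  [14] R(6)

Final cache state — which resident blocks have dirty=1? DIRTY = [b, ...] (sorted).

  0 | W B3 → L0 miss [D]
  1 | W B7 → L1 miss [D]
  2 | W B7 → L1 hit [D]
  3 | W B7 → L1 hit [D]
  4 | R B6 → L0 miss wb→B3 [-]
  5 | W B7 → L1 hit [D]
  6 | R B7 → L1 hit [D]
  7 | W B6 → L0 hit [D]
  8 | W B2 → L2 miss [D]
  9 | R B2 → L2 hit [D]
  10 | R B3 → L0 miss wb→B6 [-]
  11 | R B1 → L1 miss wb→B7 [-]
  12 | R B1 → L1 hit [-]
  13 | W B6 → L0 miss [D]
  14 | R B6 → L0 hit [D]

DIRTY = [2, 6]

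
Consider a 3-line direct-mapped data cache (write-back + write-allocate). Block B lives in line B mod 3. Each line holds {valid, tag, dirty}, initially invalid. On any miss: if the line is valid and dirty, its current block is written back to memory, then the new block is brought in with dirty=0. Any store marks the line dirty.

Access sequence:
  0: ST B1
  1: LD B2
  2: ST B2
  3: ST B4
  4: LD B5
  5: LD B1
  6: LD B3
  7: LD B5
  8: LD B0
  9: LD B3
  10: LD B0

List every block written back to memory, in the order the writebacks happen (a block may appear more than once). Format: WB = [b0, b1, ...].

WB = [1, 2, 4]

0: W B1 -> L1 miss  d=D]
1: R B2 -> L2 miss  d=-]
2: W B2 -> L2 hit  d=D]
3: W B4 -> L1 miss wb->B1  d=D]
4: R B5 -> L2 miss wb->B2  d=-]
5: R B1 -> L1 miss wb->B4  d=-]
6: R B3 -> L0 miss  d=-]
7: R B5 -> L2 hit  d=-]
8: R B0 -> L0 miss  d=-]
9: R B3 -> L0 miss  d=-]
10: R B0 -> L0 miss  d=-]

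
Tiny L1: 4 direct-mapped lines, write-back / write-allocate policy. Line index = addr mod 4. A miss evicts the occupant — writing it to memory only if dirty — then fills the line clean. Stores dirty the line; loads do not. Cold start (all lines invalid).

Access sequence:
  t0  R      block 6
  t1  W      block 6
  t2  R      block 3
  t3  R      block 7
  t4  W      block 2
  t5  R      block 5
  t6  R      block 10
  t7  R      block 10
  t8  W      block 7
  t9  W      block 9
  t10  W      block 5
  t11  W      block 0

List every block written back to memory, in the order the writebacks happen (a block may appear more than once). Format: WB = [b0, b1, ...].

  0 | R B6 → L2 miss [-]
  1 | W B6 → L2 hit [D]
  2 | R B3 → L3 miss [-]
  3 | R B7 → L3 miss [-]
  4 | W B2 → L2 miss wb→B6 [D]
  5 | R B5 → L1 miss [-]
  6 | R B10 → L2 miss wb→B2 [-]
  7 | R B10 → L2 hit [-]
  8 | W B7 → L3 hit [D]
  9 | W B9 → L1 miss [D]
  10 | W B5 → L1 miss wb→B9 [D]
  11 | W B0 → L0 miss [D]

WB = [6, 2, 9]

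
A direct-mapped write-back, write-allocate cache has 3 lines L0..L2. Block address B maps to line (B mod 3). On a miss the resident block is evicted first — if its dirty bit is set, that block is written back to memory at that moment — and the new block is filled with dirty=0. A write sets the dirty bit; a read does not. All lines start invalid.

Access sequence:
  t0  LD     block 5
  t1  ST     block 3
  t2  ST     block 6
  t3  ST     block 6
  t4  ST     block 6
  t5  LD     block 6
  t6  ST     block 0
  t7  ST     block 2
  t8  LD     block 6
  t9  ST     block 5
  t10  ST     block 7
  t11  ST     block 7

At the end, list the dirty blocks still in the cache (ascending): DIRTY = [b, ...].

DIRTY = [5, 7]

0: R B5 -> L2 miss  d=-]
1: W B3 -> L0 miss  d=D]
2: W B6 -> L0 miss wb->B3  d=D]
3: W B6 -> L0 hit  d=D]
4: W B6 -> L0 hit  d=D]
5: R B6 -> L0 hit  d=D]
6: W B0 -> L0 miss wb->B6  d=D]
7: W B2 -> L2 miss  d=D]
8: R B6 -> L0 miss wb->B0  d=-]
9: W B5 -> L2 miss wb->B2  d=D]
10: W B7 -> L1 miss  d=D]
11: W B7 -> L1 hit  d=D]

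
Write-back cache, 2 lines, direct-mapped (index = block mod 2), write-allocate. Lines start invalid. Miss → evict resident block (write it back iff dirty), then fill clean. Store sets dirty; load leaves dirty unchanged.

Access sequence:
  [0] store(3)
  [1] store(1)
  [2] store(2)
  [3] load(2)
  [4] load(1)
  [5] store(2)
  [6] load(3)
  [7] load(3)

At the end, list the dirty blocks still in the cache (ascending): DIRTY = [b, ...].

0: W B3 → L1 miss [D]
1: W B1 → L1 miss wb→B3 [D]
2: W B2 → L0 miss [D]
3: R B2 → L0 hit [D]
4: R B1 → L1 hit [D]
5: W B2 → L0 hit [D]
6: R B3 → L1 miss wb→B1 [-]
7: R B3 → L1 hit [-]

DIRTY = [2]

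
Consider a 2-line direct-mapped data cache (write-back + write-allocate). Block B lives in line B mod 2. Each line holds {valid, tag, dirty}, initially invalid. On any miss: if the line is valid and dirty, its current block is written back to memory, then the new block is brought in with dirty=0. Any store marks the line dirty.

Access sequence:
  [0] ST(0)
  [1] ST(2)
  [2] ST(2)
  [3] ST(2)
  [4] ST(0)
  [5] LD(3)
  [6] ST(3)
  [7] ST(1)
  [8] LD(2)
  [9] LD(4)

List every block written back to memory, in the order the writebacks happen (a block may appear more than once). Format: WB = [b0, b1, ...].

0: W B0 -> L0 miss  d=D]
1: W B2 -> L0 miss wb->B0  d=D]
2: W B2 -> L0 hit  d=D]
3: W B2 -> L0 hit  d=D]
4: W B0 -> L0 miss wb->B2  d=D]
5: R B3 -> L1 miss  d=-]
6: W B3 -> L1 hit  d=D]
7: W B1 -> L1 miss wb->B3  d=D]
8: R B2 -> L0 miss wb->B0  d=-]
9: R B4 -> L0 miss  d=-]

WB = [0, 2, 3, 0]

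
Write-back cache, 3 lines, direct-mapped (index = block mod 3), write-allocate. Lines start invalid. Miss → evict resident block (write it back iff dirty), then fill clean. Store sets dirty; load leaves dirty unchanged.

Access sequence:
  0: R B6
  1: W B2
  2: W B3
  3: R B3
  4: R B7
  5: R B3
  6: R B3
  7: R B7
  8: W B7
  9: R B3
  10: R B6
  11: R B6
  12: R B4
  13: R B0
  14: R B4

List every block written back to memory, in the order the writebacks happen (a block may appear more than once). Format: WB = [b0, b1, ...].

  0 | R B6 → L0 miss [-]
  1 | W B2 → L2 miss [D]
  2 | W B3 → L0 miss [D]
  3 | R B3 → L0 hit [D]
  4 | R B7 → L1 miss [-]
  5 | R B3 → L0 hit [D]
  6 | R B3 → L0 hit [D]
  7 | R B7 → L1 hit [-]
  8 | W B7 → L1 hit [D]
  9 | R B3 → L0 hit [D]
  10 | R B6 → L0 miss wb→B3 [-]
  11 | R B6 → L0 hit [-]
  12 | R B4 → L1 miss wb→B7 [-]
  13 | R B0 → L0 miss [-]
  14 | R B4 → L1 hit [-]

WB = [3, 7]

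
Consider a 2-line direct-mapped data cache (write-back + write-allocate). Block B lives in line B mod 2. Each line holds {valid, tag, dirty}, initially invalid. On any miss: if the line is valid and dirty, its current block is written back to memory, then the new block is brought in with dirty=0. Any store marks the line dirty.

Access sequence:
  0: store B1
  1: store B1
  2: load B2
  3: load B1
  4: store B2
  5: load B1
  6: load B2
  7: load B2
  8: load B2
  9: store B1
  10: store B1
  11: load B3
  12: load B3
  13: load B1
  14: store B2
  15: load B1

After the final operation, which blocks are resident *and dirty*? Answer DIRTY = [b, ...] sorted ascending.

0: W B1 → L1 miss [D]
1: W B1 → L1 hit [D]
2: R B2 → L0 miss [-]
3: R B1 → L1 hit [D]
4: W B2 → L0 hit [D]
5: R B1 → L1 hit [D]
6: R B2 → L0 hit [D]
7: R B2 → L0 hit [D]
8: R B2 → L0 hit [D]
9: W B1 → L1 hit [D]
10: W B1 → L1 hit [D]
11: R B3 → L1 miss wb→B1 [-]
12: R B3 → L1 hit [-]
13: R B1 → L1 miss [-]
14: W B2 → L0 hit [D]
15: R B1 → L1 hit [-]

DIRTY = [2]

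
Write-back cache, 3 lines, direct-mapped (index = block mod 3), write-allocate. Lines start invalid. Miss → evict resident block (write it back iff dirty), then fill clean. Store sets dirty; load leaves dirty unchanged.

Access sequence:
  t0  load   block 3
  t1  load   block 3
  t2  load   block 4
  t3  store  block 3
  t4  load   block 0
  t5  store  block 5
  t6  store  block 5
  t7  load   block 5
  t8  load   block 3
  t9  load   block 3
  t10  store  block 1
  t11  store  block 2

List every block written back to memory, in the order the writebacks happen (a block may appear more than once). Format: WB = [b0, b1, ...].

WB = [3, 5]

0: R B3 -> L0 miss  d=-]
1: R B3 -> L0 hit  d=-]
2: R B4 -> L1 miss  d=-]
3: W B3 -> L0 hit  d=D]
4: R B0 -> L0 miss wb->B3  d=-]
5: W B5 -> L2 miss  d=D]
6: W B5 -> L2 hit  d=D]
7: R B5 -> L2 hit  d=D]
8: R B3 -> L0 miss  d=-]
9: R B3 -> L0 hit  d=-]
10: W B1 -> L1 miss  d=D]
11: W B2 -> L2 miss wb->B5  d=D]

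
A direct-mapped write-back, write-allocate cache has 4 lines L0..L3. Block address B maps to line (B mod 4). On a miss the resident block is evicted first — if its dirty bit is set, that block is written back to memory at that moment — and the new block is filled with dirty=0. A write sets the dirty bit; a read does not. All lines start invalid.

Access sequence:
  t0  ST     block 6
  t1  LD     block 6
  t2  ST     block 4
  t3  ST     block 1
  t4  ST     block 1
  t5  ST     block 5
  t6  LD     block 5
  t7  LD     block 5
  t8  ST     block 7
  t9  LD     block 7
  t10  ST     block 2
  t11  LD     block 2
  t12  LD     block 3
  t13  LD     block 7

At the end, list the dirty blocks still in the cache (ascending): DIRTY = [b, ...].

DIRTY = [2, 4, 5]

  0 | W B6 → L2 miss [D]
  1 | R B6 → L2 hit [D]
  2 | W B4 → L0 miss [D]
  3 | W B1 → L1 miss [D]
  4 | W B1 → L1 hit [D]
  5 | W B5 → L1 miss wb→B1 [D]
  6 | R B5 → L1 hit [D]
  7 | R B5 → L1 hit [D]
  8 | W B7 → L3 miss [D]
  9 | R B7 → L3 hit [D]
  10 | W B2 → L2 miss wb→B6 [D]
  11 | R B2 → L2 hit [D]
  12 | R B3 → L3 miss wb→B7 [-]
  13 | R B7 → L3 miss [-]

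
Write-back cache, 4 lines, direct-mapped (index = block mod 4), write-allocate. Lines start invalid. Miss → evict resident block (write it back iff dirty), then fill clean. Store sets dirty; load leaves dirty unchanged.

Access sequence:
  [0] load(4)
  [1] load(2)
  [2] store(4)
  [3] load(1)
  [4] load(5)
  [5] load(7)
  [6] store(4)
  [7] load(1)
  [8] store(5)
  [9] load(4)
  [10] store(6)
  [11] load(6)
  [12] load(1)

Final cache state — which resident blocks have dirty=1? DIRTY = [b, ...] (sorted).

0: R B4 → L0 miss [-]
1: R B2 → L2 miss [-]
2: W B4 → L0 hit [D]
3: R B1 → L1 miss [-]
4: R B5 → L1 miss [-]
5: R B7 → L3 miss [-]
6: W B4 → L0 hit [D]
7: R B1 → L1 miss [-]
8: W B5 → L1 miss [D]
9: R B4 → L0 hit [D]
10: W B6 → L2 miss [D]
11: R B6 → L2 hit [D]
12: R B1 → L1 miss wb→B5 [-]

DIRTY = [4, 6]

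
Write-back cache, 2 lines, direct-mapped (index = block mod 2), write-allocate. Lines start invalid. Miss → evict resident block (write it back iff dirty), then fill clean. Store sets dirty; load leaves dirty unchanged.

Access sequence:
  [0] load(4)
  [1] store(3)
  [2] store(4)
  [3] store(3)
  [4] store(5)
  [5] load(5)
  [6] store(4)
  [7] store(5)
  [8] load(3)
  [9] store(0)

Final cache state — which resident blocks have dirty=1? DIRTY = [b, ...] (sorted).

  0 | R B4 → L0 miss [-]
  1 | W B3 → L1 miss [D]
  2 | W B4 → L0 hit [D]
  3 | W B3 → L1 hit [D]
  4 | W B5 → L1 miss wb→B3 [D]
  5 | R B5 → L1 hit [D]
  6 | W B4 → L0 hit [D]
  7 | W B5 → L1 hit [D]
  8 | R B3 → L1 miss wb→B5 [-]
  9 | W B0 → L0 miss wb→B4 [D]

DIRTY = [0]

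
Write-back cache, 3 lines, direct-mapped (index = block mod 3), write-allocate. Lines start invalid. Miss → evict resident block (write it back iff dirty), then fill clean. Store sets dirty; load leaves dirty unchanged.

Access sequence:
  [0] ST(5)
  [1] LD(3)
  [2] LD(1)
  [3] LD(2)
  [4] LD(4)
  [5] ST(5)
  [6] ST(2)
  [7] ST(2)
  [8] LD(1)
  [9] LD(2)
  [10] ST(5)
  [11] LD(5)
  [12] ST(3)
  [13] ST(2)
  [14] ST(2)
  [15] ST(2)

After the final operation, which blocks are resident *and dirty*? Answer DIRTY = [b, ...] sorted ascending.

0: W B5 -> L2 miss  d=D]
1: R B3 -> L0 miss  d=-]
2: R B1 -> L1 miss  d=-]
3: R B2 -> L2 miss wb->B5  d=-]
4: R B4 -> L1 miss  d=-]
5: W B5 -> L2 miss  d=D]
6: W B2 -> L2 miss wb->B5  d=D]
7: W B2 -> L2 hit  d=D]
8: R B1 -> L1 miss  d=-]
9: R B2 -> L2 hit  d=D]
10: W B5 -> L2 miss wb->B2  d=D]
11: R B5 -> L2 hit  d=D]
12: W B3 -> L0 hit  d=D]
13: W B2 -> L2 miss wb->B5  d=D]
14: W B2 -> L2 hit  d=D]
15: W B2 -> L2 hit  d=D]

DIRTY = [2, 3]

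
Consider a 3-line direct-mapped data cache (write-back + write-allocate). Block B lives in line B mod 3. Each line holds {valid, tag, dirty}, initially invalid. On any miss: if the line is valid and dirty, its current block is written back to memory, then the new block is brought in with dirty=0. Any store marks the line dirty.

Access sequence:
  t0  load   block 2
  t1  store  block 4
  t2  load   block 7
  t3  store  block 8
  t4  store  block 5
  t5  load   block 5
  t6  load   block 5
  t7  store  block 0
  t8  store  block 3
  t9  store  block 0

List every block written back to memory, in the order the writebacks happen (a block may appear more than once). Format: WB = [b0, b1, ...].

0: R B2 → L2 miss [-]
1: W B4 → L1 miss [D]
2: R B7 → L1 miss wb→B4 [-]
3: W B8 → L2 miss [D]
4: W B5 → L2 miss wb→B8 [D]
5: R B5 → L2 hit [D]
6: R B5 → L2 hit [D]
7: W B0 → L0 miss [D]
8: W B3 → L0 miss wb→B0 [D]
9: W B0 → L0 miss wb→B3 [D]

WB = [4, 8, 0, 3]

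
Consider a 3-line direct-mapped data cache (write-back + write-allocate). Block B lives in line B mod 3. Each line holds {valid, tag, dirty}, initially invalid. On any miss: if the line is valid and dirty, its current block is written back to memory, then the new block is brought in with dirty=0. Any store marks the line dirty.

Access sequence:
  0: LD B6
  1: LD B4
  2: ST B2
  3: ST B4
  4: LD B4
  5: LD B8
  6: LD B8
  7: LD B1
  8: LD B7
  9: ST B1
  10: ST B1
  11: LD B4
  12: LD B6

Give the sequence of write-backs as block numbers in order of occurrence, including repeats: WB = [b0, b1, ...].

0: R B6 → L0 miss [-]
1: R B4 → L1 miss [-]
2: W B2 → L2 miss [D]
3: W B4 → L1 hit [D]
4: R B4 → L1 hit [D]
5: R B8 → L2 miss wb→B2 [-]
6: R B8 → L2 hit [-]
7: R B1 → L1 miss wb→B4 [-]
8: R B7 → L1 miss [-]
9: W B1 → L1 miss [D]
10: W B1 → L1 hit [D]
11: R B4 → L1 miss wb→B1 [-]
12: R B6 → L0 hit [-]

WB = [2, 4, 1]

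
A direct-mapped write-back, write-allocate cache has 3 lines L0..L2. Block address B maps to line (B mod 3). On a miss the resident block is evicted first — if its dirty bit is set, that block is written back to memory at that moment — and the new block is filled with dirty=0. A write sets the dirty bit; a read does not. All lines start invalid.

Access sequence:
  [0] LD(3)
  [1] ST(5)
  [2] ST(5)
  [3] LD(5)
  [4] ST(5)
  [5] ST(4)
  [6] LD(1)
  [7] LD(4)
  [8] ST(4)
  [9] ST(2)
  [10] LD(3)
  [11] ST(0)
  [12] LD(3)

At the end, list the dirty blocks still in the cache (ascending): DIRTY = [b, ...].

0: R B3 → L0 miss [-]
1: W B5 → L2 miss [D]
2: W B5 → L2 hit [D]
3: R B5 → L2 hit [D]
4: W B5 → L2 hit [D]
5: W B4 → L1 miss [D]
6: R B1 → L1 miss wb→B4 [-]
7: R B4 → L1 miss [-]
8: W B4 → L1 hit [D]
9: W B2 → L2 miss wb→B5 [D]
10: R B3 → L0 hit [-]
11: W B0 → L0 miss [D]
12: R B3 → L0 miss wb→B0 [-]

DIRTY = [2, 4]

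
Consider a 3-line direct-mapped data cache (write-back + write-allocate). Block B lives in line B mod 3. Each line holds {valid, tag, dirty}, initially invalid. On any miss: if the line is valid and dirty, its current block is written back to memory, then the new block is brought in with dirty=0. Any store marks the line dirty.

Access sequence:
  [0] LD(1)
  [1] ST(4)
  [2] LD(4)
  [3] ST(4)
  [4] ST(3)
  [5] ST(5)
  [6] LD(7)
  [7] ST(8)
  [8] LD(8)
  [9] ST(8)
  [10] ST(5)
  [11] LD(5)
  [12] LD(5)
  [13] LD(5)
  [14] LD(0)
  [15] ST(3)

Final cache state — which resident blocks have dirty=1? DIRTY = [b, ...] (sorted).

0: R B1 → L1 miss [-]
1: W B4 → L1 miss [D]
2: R B4 → L1 hit [D]
3: W B4 → L1 hit [D]
4: W B3 → L0 miss [D]
5: W B5 → L2 miss [D]
6: R B7 → L1 miss wb→B4 [-]
7: W B8 → L2 miss wb→B5 [D]
8: R B8 → L2 hit [D]
9: W B8 → L2 hit [D]
10: W B5 → L2 miss wb→B8 [D]
11: R B5 → L2 hit [D]
12: R B5 → L2 hit [D]
13: R B5 → L2 hit [D]
14: R B0 → L0 miss wb→B3 [-]
15: W B3 → L0 miss [D]

DIRTY = [3, 5]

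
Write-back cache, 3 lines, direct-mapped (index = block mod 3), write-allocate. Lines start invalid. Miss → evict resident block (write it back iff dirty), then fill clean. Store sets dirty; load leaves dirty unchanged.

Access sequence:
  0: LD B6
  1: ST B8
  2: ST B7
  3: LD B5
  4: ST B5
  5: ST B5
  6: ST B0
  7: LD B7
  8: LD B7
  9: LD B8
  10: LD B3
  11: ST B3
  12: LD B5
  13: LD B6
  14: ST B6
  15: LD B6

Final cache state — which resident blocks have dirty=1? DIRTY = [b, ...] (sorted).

0: R B6 → L0 miss [-]
1: W B8 → L2 miss [D]
2: W B7 → L1 miss [D]
3: R B5 → L2 miss wb→B8 [-]
4: W B5 → L2 hit [D]
5: W B5 → L2 hit [D]
6: W B0 → L0 miss [D]
7: R B7 → L1 hit [D]
8: R B7 → L1 hit [D]
9: R B8 → L2 miss wb→B5 [-]
10: R B3 → L0 miss wb→B0 [-]
11: W B3 → L0 hit [D]
12: R B5 → L2 miss [-]
13: R B6 → L0 miss wb→B3 [-]
14: W B6 → L0 hit [D]
15: R B6 → L0 hit [D]

DIRTY = [6, 7]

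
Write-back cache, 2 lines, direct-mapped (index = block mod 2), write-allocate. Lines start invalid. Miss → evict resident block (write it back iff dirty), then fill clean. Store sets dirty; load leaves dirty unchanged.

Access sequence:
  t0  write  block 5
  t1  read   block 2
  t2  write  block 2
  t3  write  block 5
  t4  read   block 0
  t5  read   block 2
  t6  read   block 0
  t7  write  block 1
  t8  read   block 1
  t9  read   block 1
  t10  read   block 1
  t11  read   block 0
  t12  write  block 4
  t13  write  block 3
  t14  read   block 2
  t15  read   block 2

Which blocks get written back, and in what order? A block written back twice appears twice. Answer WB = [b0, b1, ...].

WB = [2, 5, 1, 4]

0: W B5 -> L1 miss  d=D]
1: R B2 -> L0 miss  d=-]
2: W B2 -> L0 hit  d=D]
3: W B5 -> L1 hit  d=D]
4: R B0 -> L0 miss wb->B2  d=-]
5: R B2 -> L0 miss  d=-]
6: R B0 -> L0 miss  d=-]
7: W B1 -> L1 miss wb->B5  d=D]
8: R B1 -> L1 hit  d=D]
9: R B1 -> L1 hit  d=D]
10: R B1 -> L1 hit  d=D]
11: R B0 -> L0 hit  d=-]
12: W B4 -> L0 miss  d=D]
13: W B3 -> L1 miss wb->B1  d=D]
14: R B2 -> L0 miss wb->B4  d=-]
15: R B2 -> L0 hit  d=-]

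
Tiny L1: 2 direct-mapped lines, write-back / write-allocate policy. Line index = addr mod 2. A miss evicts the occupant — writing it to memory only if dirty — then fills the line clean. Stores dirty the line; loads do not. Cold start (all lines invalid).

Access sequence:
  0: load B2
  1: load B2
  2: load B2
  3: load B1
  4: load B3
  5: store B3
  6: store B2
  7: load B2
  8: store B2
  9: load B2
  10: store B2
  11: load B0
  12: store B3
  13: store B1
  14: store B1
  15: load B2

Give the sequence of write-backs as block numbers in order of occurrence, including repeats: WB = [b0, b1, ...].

WB = [2, 3]

0: R B2 -> L0 miss  d=-]
1: R B2 -> L0 hit  d=-]
2: R B2 -> L0 hit  d=-]
3: R B1 -> L1 miss  d=-]
4: R B3 -> L1 miss  d=-]
5: W B3 -> L1 hit  d=D]
6: W B2 -> L0 hit  d=D]
7: R B2 -> L0 hit  d=D]
8: W B2 -> L0 hit  d=D]
9: R B2 -> L0 hit  d=D]
10: W B2 -> L0 hit  d=D]
11: R B0 -> L0 miss wb->B2  d=-]
12: W B3 -> L1 hit  d=D]
13: W B1 -> L1 miss wb->B3  d=D]
14: W B1 -> L1 hit  d=D]
15: R B2 -> L0 miss  d=-]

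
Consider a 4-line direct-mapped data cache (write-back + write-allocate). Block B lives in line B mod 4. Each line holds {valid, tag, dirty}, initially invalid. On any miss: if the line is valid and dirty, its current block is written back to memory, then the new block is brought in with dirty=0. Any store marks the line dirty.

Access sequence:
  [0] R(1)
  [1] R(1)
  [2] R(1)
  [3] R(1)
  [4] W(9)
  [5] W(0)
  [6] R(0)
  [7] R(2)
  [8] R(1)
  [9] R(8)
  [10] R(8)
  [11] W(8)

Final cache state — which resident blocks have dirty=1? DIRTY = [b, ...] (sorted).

DIRTY = [8]

0: R B1 -> L1 miss  d=-]
1: R B1 -> L1 hit  d=-]
2: R B1 -> L1 hit  d=-]
3: R B1 -> L1 hit  d=-]
4: W B9 -> L1 miss  d=D]
5: W B0 -> L0 miss  d=D]
6: R B0 -> L0 hit  d=D]
7: R B2 -> L2 miss  d=-]
8: R B1 -> L1 miss wb->B9  d=-]
9: R B8 -> L0 miss wb->B0  d=-]
10: R B8 -> L0 hit  d=-]
11: W B8 -> L0 hit  d=D]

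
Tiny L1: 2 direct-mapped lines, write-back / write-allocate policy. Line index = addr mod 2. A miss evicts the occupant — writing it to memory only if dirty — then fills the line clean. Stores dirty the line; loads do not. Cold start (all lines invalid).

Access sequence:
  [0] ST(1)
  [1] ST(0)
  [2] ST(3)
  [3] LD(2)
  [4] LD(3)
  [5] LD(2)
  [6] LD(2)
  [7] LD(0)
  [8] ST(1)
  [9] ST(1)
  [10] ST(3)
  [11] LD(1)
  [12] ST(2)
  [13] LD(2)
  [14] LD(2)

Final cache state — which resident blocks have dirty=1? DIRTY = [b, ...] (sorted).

DIRTY = [2]

  0 | W B1 → L1 miss [D]
  1 | W B0 → L0 miss [D]
  2 | W B3 → L1 miss wb→B1 [D]
  3 | R B2 → L0 miss wb→B0 [-]
  4 | R B3 → L1 hit [D]
  5 | R B2 → L0 hit [-]
  6 | R B2 → L0 hit [-]
  7 | R B0 → L0 miss [-]
  8 | W B1 → L1 miss wb→B3 [D]
  9 | W B1 → L1 hit [D]
  10 | W B3 → L1 miss wb→B1 [D]
  11 | R B1 → L1 miss wb→B3 [-]
  12 | W B2 → L0 miss [D]
  13 | R B2 → L0 hit [D]
  14 | R B2 → L0 hit [D]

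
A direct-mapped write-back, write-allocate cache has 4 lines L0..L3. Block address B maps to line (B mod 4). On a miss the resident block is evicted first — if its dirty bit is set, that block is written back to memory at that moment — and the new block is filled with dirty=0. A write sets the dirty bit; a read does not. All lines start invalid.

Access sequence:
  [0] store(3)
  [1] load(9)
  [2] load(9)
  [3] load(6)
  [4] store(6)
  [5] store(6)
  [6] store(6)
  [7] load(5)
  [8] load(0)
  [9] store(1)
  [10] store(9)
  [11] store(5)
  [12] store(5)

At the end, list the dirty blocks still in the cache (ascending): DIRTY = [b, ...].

0: W B3 → L3 miss [D]
1: R B9 → L1 miss [-]
2: R B9 → L1 hit [-]
3: R B6 → L2 miss [-]
4: W B6 → L2 hit [D]
5: W B6 → L2 hit [D]
6: W B6 → L2 hit [D]
7: R B5 → L1 miss [-]
8: R B0 → L0 miss [-]
9: W B1 → L1 miss [D]
10: W B9 → L1 miss wb→B1 [D]
11: W B5 → L1 miss wb→B9 [D]
12: W B5 → L1 hit [D]

DIRTY = [3, 5, 6]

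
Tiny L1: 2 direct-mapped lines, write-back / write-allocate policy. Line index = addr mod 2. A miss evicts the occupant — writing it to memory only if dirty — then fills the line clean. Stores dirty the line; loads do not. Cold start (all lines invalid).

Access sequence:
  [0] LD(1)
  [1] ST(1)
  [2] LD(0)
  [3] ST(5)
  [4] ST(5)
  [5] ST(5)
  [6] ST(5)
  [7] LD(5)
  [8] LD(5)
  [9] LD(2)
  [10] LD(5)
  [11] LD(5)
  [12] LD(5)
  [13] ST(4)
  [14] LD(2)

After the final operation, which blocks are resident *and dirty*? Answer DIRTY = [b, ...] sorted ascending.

DIRTY = [5]

  0 | R B1 → L1 miss [-]
  1 | W B1 → L1 hit [D]
  2 | R B0 → L0 miss [-]
  3 | W B5 → L1 miss wb→B1 [D]
  4 | W B5 → L1 hit [D]
  5 | W B5 → L1 hit [D]
  6 | W B5 → L1 hit [D]
  7 | R B5 → L1 hit [D]
  8 | R B5 → L1 hit [D]
  9 | R B2 → L0 miss [-]
  10 | R B5 → L1 hit [D]
  11 | R B5 → L1 hit [D]
  12 | R B5 → L1 hit [D]
  13 | W B4 → L0 miss [D]
  14 | R B2 → L0 miss wb→B4 [-]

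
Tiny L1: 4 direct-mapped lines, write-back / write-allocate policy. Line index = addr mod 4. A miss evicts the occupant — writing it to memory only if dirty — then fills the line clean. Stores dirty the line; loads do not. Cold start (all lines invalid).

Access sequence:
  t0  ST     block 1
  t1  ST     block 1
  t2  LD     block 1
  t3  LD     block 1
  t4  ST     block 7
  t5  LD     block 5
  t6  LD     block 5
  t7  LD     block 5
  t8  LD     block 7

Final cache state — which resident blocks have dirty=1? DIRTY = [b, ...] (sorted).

  0 | W B1 → L1 miss [D]
  1 | W B1 → L1 hit [D]
  2 | R B1 → L1 hit [D]
  3 | R B1 → L1 hit [D]
  4 | W B7 → L3 miss [D]
  5 | R B5 → L1 miss wb→B1 [-]
  6 | R B5 → L1 hit [-]
  7 | R B5 → L1 hit [-]
  8 | R B7 → L3 hit [D]

DIRTY = [7]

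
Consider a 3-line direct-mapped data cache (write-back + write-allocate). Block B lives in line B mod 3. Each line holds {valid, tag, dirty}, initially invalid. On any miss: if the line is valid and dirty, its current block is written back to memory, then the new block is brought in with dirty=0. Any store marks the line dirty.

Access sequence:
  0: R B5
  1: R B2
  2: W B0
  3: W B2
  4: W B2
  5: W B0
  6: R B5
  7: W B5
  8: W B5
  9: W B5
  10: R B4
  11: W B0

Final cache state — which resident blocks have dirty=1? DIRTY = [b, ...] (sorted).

  0 | R B5 → L2 miss [-]
  1 | R B2 → L2 miss [-]
  2 | W B0 → L0 miss [D]
  3 | W B2 → L2 hit [D]
  4 | W B2 → L2 hit [D]
  5 | W B0 → L0 hit [D]
  6 | R B5 → L2 miss wb→B2 [-]
  7 | W B5 → L2 hit [D]
  8 | W B5 → L2 hit [D]
  9 | W B5 → L2 hit [D]
  10 | R B4 → L1 miss [-]
  11 | W B0 → L0 hit [D]

DIRTY = [0, 5]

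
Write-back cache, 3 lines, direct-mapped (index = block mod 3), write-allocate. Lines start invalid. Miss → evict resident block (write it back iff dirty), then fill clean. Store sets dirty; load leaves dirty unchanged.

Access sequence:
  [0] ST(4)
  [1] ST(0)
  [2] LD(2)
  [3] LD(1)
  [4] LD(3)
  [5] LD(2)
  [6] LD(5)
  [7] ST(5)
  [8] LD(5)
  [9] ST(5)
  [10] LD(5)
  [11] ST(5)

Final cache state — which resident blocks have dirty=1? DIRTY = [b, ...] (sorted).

0: W B4 -> L1 miss  d=D]
1: W B0 -> L0 miss  d=D]
2: R B2 -> L2 miss  d=-]
3: R B1 -> L1 miss wb->B4  d=-]
4: R B3 -> L0 miss wb->B0  d=-]
5: R B2 -> L2 hit  d=-]
6: R B5 -> L2 miss  d=-]
7: W B5 -> L2 hit  d=D]
8: R B5 -> L2 hit  d=D]
9: W B5 -> L2 hit  d=D]
10: R B5 -> L2 hit  d=D]
11: W B5 -> L2 hit  d=D]

DIRTY = [5]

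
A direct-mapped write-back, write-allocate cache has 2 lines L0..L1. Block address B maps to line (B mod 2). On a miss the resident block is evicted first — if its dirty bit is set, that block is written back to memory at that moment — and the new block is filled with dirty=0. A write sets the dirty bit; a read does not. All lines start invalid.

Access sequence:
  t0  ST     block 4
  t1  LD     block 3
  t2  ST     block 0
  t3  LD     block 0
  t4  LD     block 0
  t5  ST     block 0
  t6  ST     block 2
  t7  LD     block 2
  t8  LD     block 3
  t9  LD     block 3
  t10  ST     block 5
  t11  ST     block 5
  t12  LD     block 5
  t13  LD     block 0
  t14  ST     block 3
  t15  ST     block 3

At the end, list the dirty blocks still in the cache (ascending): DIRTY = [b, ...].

DIRTY = [3]

0: W B4 -> L0 miss  d=D]
1: R B3 -> L1 miss  d=-]
2: W B0 -> L0 miss wb->B4  d=D]
3: R B0 -> L0 hit  d=D]
4: R B0 -> L0 hit  d=D]
5: W B0 -> L0 hit  d=D]
6: W B2 -> L0 miss wb->B0  d=D]
7: R B2 -> L0 hit  d=D]
8: R B3 -> L1 hit  d=-]
9: R B3 -> L1 hit  d=-]
10: W B5 -> L1 miss  d=D]
11: W B5 -> L1 hit  d=D]
12: R B5 -> L1 hit  d=D]
13: R B0 -> L0 miss wb->B2  d=-]
14: W B3 -> L1 miss wb->B5  d=D]
15: W B3 -> L1 hit  d=D]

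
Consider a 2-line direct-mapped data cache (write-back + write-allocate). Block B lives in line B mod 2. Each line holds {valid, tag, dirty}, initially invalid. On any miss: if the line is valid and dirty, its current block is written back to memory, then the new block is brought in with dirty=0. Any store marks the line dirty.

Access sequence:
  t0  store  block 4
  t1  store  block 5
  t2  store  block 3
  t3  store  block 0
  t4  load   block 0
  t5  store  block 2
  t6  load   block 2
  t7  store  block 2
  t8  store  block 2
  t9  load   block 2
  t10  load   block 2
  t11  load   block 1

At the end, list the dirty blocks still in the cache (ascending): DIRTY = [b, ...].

DIRTY = [2]

0: W B4 -> L0 miss  d=D]
1: W B5 -> L1 miss  d=D]
2: W B3 -> L1 miss wb->B5  d=D]
3: W B0 -> L0 miss wb->B4  d=D]
4: R B0 -> L0 hit  d=D]
5: W B2 -> L0 miss wb->B0  d=D]
6: R B2 -> L0 hit  d=D]
7: W B2 -> L0 hit  d=D]
8: W B2 -> L0 hit  d=D]
9: R B2 -> L0 hit  d=D]
10: R B2 -> L0 hit  d=D]
11: R B1 -> L1 miss wb->B3  d=-]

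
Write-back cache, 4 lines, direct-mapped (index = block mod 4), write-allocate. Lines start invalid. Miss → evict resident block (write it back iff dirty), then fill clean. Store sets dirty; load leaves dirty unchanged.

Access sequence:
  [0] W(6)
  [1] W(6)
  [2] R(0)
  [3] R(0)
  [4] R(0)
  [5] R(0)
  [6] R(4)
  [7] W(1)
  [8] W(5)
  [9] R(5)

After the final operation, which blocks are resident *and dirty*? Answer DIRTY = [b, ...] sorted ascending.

DIRTY = [5, 6]

0: W B6 -> L2 miss  d=D]
1: W B6 -> L2 hit  d=D]
2: R B0 -> L0 miss  d=-]
3: R B0 -> L0 hit  d=-]
4: R B0 -> L0 hit  d=-]
5: R B0 -> L0 hit  d=-]
6: R B4 -> L0 miss  d=-]
7: W B1 -> L1 miss  d=D]
8: W B5 -> L1 miss wb->B1  d=D]
9: R B5 -> L1 hit  d=D]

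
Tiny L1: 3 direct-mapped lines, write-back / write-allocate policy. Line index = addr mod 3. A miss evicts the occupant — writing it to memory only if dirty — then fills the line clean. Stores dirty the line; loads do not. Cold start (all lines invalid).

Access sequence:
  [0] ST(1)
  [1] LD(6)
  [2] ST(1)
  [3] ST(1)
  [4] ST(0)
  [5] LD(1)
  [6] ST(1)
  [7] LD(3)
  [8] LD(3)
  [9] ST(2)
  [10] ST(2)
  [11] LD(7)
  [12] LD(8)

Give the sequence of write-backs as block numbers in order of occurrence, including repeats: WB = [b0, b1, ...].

WB = [0, 1, 2]

0: W B1 → L1 miss [D]
1: R B6 → L0 miss [-]
2: W B1 → L1 hit [D]
3: W B1 → L1 hit [D]
4: W B0 → L0 miss [D]
5: R B1 → L1 hit [D]
6: W B1 → L1 hit [D]
7: R B3 → L0 miss wb→B0 [-]
8: R B3 → L0 hit [-]
9: W B2 → L2 miss [D]
10: W B2 → L2 hit [D]
11: R B7 → L1 miss wb→B1 [-]
12: R B8 → L2 miss wb→B2 [-]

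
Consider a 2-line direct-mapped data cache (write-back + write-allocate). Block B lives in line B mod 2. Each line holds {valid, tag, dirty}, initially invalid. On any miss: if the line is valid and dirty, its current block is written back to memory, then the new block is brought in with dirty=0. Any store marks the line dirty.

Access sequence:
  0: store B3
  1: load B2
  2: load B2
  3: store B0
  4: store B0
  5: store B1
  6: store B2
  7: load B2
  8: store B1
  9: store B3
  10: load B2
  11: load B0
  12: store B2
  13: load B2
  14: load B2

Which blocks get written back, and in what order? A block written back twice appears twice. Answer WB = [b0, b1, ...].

WB = [3, 0, 1, 2]

0: W B3 -> L1 miss  d=D]
1: R B2 -> L0 miss  d=-]
2: R B2 -> L0 hit  d=-]
3: W B0 -> L0 miss  d=D]
4: W B0 -> L0 hit  d=D]
5: W B1 -> L1 miss wb->B3  d=D]
6: W B2 -> L0 miss wb->B0  d=D]
7: R B2 -> L0 hit  d=D]
8: W B1 -> L1 hit  d=D]
9: W B3 -> L1 miss wb->B1  d=D]
10: R B2 -> L0 hit  d=D]
11: R B0 -> L0 miss wb->B2  d=-]
12: W B2 -> L0 miss  d=D]
13: R B2 -> L0 hit  d=D]
14: R B2 -> L0 hit  d=D]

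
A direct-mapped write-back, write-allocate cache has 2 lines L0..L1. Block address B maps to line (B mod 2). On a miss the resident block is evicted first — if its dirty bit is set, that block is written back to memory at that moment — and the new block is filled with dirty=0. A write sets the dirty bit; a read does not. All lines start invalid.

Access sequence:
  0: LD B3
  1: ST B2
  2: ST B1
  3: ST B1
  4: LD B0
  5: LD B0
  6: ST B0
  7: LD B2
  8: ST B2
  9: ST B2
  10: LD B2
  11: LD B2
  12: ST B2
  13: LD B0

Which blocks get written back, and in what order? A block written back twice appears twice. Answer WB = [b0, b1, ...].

0: R B3 → L1 miss [-]
1: W B2 → L0 miss [D]
2: W B1 → L1 miss [D]
3: W B1 → L1 hit [D]
4: R B0 → L0 miss wb→B2 [-]
5: R B0 → L0 hit [-]
6: W B0 → L0 hit [D]
7: R B2 → L0 miss wb→B0 [-]
8: W B2 → L0 hit [D]
9: W B2 → L0 hit [D]
10: R B2 → L0 hit [D]
11: R B2 → L0 hit [D]
12: W B2 → L0 hit [D]
13: R B0 → L0 miss wb→B2 [-]

WB = [2, 0, 2]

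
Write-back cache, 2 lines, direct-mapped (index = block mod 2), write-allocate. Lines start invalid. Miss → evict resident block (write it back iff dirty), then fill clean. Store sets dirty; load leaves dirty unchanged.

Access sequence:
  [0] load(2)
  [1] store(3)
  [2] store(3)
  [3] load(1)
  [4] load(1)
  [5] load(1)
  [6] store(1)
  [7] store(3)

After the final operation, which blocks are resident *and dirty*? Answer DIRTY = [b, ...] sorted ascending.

DIRTY = [3]

0: R B2 → L0 miss [-]
1: W B3 → L1 miss [D]
2: W B3 → L1 hit [D]
3: R B1 → L1 miss wb→B3 [-]
4: R B1 → L1 hit [-]
5: R B1 → L1 hit [-]
6: W B1 → L1 hit [D]
7: W B3 → L1 miss wb→B1 [D]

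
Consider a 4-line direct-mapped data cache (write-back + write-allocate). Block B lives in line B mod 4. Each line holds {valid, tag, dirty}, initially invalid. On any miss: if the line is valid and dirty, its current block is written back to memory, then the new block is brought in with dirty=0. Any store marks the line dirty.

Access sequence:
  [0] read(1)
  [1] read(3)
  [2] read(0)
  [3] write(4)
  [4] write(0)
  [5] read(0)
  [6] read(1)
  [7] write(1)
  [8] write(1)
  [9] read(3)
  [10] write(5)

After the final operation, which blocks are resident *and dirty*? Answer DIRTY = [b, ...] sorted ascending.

0: R B1 → L1 miss [-]
1: R B3 → L3 miss [-]
2: R B0 → L0 miss [-]
3: W B4 → L0 miss [D]
4: W B0 → L0 miss wb→B4 [D]
5: R B0 → L0 hit [D]
6: R B1 → L1 hit [-]
7: W B1 → L1 hit [D]
8: W B1 → L1 hit [D]
9: R B3 → L3 hit [-]
10: W B5 → L1 miss wb→B1 [D]

DIRTY = [0, 5]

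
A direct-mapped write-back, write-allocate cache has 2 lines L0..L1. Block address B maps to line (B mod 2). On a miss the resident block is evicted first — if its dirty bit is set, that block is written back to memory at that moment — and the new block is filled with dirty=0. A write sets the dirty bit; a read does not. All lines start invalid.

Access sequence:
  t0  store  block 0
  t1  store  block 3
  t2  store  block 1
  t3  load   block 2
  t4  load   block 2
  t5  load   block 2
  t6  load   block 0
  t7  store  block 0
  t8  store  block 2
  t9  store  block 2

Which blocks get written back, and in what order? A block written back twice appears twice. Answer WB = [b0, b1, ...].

WB = [3, 0, 0]

0: W B0 -> L0 miss  d=D]
1: W B3 -> L1 miss  d=D]
2: W B1 -> L1 miss wb->B3  d=D]
3: R B2 -> L0 miss wb->B0  d=-]
4: R B2 -> L0 hit  d=-]
5: R B2 -> L0 hit  d=-]
6: R B0 -> L0 miss  d=-]
7: W B0 -> L0 hit  d=D]
8: W B2 -> L0 miss wb->B0  d=D]
9: W B2 -> L0 hit  d=D]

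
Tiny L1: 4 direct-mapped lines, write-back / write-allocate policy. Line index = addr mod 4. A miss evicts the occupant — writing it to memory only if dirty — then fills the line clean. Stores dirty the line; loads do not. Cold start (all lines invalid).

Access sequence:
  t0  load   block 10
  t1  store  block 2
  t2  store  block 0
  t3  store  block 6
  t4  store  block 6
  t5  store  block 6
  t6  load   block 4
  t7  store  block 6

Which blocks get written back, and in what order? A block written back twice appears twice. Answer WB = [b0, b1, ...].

WB = [2, 0]

0: R B10 → L2 miss [-]
1: W B2 → L2 miss [D]
2: W B0 → L0 miss [D]
3: W B6 → L2 miss wb→B2 [D]
4: W B6 → L2 hit [D]
5: W B6 → L2 hit [D]
6: R B4 → L0 miss wb→B0 [-]
7: W B6 → L2 hit [D]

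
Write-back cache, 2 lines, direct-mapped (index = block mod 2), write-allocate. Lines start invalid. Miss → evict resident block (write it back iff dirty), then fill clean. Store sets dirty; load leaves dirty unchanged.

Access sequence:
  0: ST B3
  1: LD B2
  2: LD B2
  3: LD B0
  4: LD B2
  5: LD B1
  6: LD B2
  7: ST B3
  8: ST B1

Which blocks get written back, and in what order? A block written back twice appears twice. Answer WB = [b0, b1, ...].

WB = [3, 3]

0: W B3 → L1 miss [D]
1: R B2 → L0 miss [-]
2: R B2 → L0 hit [-]
3: R B0 → L0 miss [-]
4: R B2 → L0 miss [-]
5: R B1 → L1 miss wb→B3 [-]
6: R B2 → L0 hit [-]
7: W B3 → L1 miss [D]
8: W B1 → L1 miss wb→B3 [D]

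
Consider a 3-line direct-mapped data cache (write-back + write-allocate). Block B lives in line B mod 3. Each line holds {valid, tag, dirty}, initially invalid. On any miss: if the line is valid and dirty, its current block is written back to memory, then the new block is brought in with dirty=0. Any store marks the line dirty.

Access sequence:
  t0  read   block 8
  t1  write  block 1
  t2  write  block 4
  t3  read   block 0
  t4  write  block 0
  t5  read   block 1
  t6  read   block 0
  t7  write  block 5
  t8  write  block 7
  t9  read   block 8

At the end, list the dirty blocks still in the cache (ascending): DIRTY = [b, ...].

0: R B8 → L2 miss [-]
1: W B1 → L1 miss [D]
2: W B4 → L1 miss wb→B1 [D]
3: R B0 → L0 miss [-]
4: W B0 → L0 hit [D]
5: R B1 → L1 miss wb→B4 [-]
6: R B0 → L0 hit [D]
7: W B5 → L2 miss [D]
8: W B7 → L1 miss [D]
9: R B8 → L2 miss wb→B5 [-]

DIRTY = [0, 7]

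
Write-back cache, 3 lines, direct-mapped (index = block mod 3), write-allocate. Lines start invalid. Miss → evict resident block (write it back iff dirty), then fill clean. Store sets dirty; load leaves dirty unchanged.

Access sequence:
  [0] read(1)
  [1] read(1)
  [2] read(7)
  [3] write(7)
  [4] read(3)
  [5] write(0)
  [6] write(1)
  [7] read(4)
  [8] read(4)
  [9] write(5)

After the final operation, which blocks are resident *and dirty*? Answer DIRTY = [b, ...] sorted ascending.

0: R B1 → L1 miss [-]
1: R B1 → L1 hit [-]
2: R B7 → L1 miss [-]
3: W B7 → L1 hit [D]
4: R B3 → L0 miss [-]
5: W B0 → L0 miss [D]
6: W B1 → L1 miss wb→B7 [D]
7: R B4 → L1 miss wb→B1 [-]
8: R B4 → L1 hit [-]
9: W B5 → L2 miss [D]

DIRTY = [0, 5]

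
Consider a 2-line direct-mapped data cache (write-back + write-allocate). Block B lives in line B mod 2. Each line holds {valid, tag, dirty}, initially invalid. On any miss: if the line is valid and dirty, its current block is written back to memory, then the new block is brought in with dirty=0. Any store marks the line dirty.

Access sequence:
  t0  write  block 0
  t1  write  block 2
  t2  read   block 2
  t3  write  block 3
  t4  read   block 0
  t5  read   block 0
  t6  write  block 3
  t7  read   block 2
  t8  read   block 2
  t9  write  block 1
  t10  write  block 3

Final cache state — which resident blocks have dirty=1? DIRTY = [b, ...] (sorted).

0: W B0 → L0 miss [D]
1: W B2 → L0 miss wb→B0 [D]
2: R B2 → L0 hit [D]
3: W B3 → L1 miss [D]
4: R B0 → L0 miss wb→B2 [-]
5: R B0 → L0 hit [-]
6: W B3 → L1 hit [D]
7: R B2 → L0 miss [-]
8: R B2 → L0 hit [-]
9: W B1 → L1 miss wb→B3 [D]
10: W B3 → L1 miss wb→B1 [D]

DIRTY = [3]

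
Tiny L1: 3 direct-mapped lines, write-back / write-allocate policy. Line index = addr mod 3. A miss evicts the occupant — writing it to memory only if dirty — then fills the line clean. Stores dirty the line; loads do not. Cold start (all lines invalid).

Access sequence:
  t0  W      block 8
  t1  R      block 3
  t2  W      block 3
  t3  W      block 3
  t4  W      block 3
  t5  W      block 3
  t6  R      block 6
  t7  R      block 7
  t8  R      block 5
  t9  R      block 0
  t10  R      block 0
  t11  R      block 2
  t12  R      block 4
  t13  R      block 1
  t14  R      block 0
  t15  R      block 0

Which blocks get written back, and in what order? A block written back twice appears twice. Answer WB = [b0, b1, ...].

WB = [3, 8]

0: W B8 -> L2 miss  d=D]
1: R B3 -> L0 miss  d=-]
2: W B3 -> L0 hit  d=D]
3: W B3 -> L0 hit  d=D]
4: W B3 -> L0 hit  d=D]
5: W B3 -> L0 hit  d=D]
6: R B6 -> L0 miss wb->B3  d=-]
7: R B7 -> L1 miss  d=-]
8: R B5 -> L2 miss wb->B8  d=-]
9: R B0 -> L0 miss  d=-]
10: R B0 -> L0 hit  d=-]
11: R B2 -> L2 miss  d=-]
12: R B4 -> L1 miss  d=-]
13: R B1 -> L1 miss  d=-]
14: R B0 -> L0 hit  d=-]
15: R B0 -> L0 hit  d=-]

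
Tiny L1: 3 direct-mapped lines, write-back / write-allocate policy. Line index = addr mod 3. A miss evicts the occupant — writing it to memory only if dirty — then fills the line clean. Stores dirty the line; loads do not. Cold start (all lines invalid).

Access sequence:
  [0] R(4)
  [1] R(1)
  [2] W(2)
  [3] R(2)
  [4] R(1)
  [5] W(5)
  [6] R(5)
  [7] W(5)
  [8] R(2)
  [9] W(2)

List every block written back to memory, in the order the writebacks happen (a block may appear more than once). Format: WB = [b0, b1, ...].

WB = [2, 5]

  0 | R B4 → L1 miss [-]
  1 | R B1 → L1 miss [-]
  2 | W B2 → L2 miss [D]
  3 | R B2 → L2 hit [D]
  4 | R B1 → L1 hit [-]
  5 | W B5 → L2 miss wb→B2 [D]
  6 | R B5 → L2 hit [D]
  7 | W B5 → L2 hit [D]
  8 | R B2 → L2 miss wb→B5 [-]
  9 | W B2 → L2 hit [D]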